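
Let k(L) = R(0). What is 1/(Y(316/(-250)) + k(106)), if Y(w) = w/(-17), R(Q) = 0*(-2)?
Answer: 2125/158 ≈ 13.449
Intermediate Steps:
R(Q) = 0
Y(w) = -w/17 (Y(w) = w*(-1/17) = -w/17)
k(L) = 0
1/(Y(316/(-250)) + k(106)) = 1/(-316/(17*(-250)) + 0) = 1/(-316*(-1)/(17*250) + 0) = 1/(-1/17*(-158/125) + 0) = 1/(158/2125 + 0) = 1/(158/2125) = 2125/158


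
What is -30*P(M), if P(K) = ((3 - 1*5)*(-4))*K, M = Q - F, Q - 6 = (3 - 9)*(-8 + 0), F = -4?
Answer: -13920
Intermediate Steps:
Q = 54 (Q = 6 + (3 - 9)*(-8 + 0) = 6 - 6*(-8) = 6 + 48 = 54)
M = 58 (M = 54 - 1*(-4) = 54 + 4 = 58)
P(K) = 8*K (P(K) = ((3 - 5)*(-4))*K = (-2*(-4))*K = 8*K)
-30*P(M) = -240*58 = -30*464 = -13920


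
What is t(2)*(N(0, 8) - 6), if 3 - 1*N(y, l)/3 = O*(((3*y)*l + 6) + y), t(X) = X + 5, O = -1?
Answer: 147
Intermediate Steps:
t(X) = 5 + X
N(y, l) = 27 + 3*y + 9*l*y (N(y, l) = 9 - (-3)*(((3*y)*l + 6) + y) = 9 - (-3)*((3*l*y + 6) + y) = 9 - (-3)*((6 + 3*l*y) + y) = 9 - (-3)*(6 + y + 3*l*y) = 9 - 3*(-6 - y - 3*l*y) = 9 + (18 + 3*y + 9*l*y) = 27 + 3*y + 9*l*y)
t(2)*(N(0, 8) - 6) = (5 + 2)*((27 + 3*0 + 9*8*0) - 6) = 7*((27 + 0 + 0) - 6) = 7*(27 - 6) = 7*21 = 147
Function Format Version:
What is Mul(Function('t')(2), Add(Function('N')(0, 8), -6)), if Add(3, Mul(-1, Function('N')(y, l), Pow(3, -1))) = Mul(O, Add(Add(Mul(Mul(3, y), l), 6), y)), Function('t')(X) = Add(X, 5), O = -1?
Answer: 147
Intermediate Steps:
Function('t')(X) = Add(5, X)
Function('N')(y, l) = Add(27, Mul(3, y), Mul(9, l, y)) (Function('N')(y, l) = Add(9, Mul(-3, Mul(-1, Add(Add(Mul(Mul(3, y), l), 6), y)))) = Add(9, Mul(-3, Mul(-1, Add(Add(Mul(3, l, y), 6), y)))) = Add(9, Mul(-3, Mul(-1, Add(Add(6, Mul(3, l, y)), y)))) = Add(9, Mul(-3, Mul(-1, Add(6, y, Mul(3, l, y))))) = Add(9, Mul(-3, Add(-6, Mul(-1, y), Mul(-3, l, y)))) = Add(9, Add(18, Mul(3, y), Mul(9, l, y))) = Add(27, Mul(3, y), Mul(9, l, y)))
Mul(Function('t')(2), Add(Function('N')(0, 8), -6)) = Mul(Add(5, 2), Add(Add(27, Mul(3, 0), Mul(9, 8, 0)), -6)) = Mul(7, Add(Add(27, 0, 0), -6)) = Mul(7, Add(27, -6)) = Mul(7, 21) = 147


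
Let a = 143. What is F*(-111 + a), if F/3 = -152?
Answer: -14592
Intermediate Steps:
F = -456 (F = 3*(-152) = -456)
F*(-111 + a) = -456*(-111 + 143) = -456*32 = -14592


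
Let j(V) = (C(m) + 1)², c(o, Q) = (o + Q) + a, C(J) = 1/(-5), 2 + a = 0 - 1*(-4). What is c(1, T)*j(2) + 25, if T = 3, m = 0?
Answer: 721/25 ≈ 28.840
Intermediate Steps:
a = 2 (a = -2 + (0 - 1*(-4)) = -2 + (0 + 4) = -2 + 4 = 2)
C(J) = -⅕
c(o, Q) = 2 + Q + o (c(o, Q) = (o + Q) + 2 = (Q + o) + 2 = 2 + Q + o)
j(V) = 16/25 (j(V) = (-⅕ + 1)² = (⅘)² = 16/25)
c(1, T)*j(2) + 25 = (2 + 3 + 1)*(16/25) + 25 = 6*(16/25) + 25 = 96/25 + 25 = 721/25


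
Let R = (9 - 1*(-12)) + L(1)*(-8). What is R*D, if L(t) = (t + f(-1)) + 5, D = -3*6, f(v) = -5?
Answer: -234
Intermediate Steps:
D = -18
L(t) = t (L(t) = (t - 5) + 5 = (-5 + t) + 5 = t)
R = 13 (R = (9 - 1*(-12)) + 1*(-8) = (9 + 12) - 8 = 21 - 8 = 13)
R*D = 13*(-18) = -234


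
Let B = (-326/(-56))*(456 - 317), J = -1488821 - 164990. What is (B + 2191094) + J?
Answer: 15066581/28 ≈ 5.3809e+5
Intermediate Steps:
J = -1653811
B = 22657/28 (B = -326*(-1/56)*139 = (163/28)*139 = 22657/28 ≈ 809.18)
(B + 2191094) + J = (22657/28 + 2191094) - 1653811 = 61373289/28 - 1653811 = 15066581/28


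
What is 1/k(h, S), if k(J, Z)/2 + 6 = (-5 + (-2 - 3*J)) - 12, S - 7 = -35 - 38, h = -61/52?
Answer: -26/1117 ≈ -0.023277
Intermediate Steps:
h = -61/52 (h = -61*1/52 = -61/52 ≈ -1.1731)
S = -66 (S = 7 + (-35 - 38) = 7 - 73 = -66)
k(J, Z) = -50 - 6*J (k(J, Z) = -12 + 2*((-5 + (-2 - 3*J)) - 12) = -12 + 2*((-7 - 3*J) - 12) = -12 + 2*(-19 - 3*J) = -12 + (-38 - 6*J) = -50 - 6*J)
1/k(h, S) = 1/(-50 - 6*(-61/52)) = 1/(-50 + 183/26) = 1/(-1117/26) = -26/1117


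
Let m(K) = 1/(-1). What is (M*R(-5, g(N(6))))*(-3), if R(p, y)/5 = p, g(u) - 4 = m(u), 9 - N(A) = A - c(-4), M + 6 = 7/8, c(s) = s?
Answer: -3075/8 ≈ -384.38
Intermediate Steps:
m(K) = -1
M = -41/8 (M = -6 + 7/8 = -41/8 ≈ -5.1250)
N(A) = 5 - A (N(A) = 9 - (A - 1*(-4)) = 9 - (A + 4) = 9 - (4 + A) = 9 + (-4 - A) = 5 - A)
g(u) = 3 (g(u) = 4 - 1 = 3)
R(p, y) = 5*p
(M*R(-5, g(N(6))))*(-3) = -205*(-5)/8*(-3) = -41/8*(-25)*(-3) = (1025/8)*(-3) = -3075/8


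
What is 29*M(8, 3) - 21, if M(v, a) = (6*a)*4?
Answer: 2067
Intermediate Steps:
M(v, a) = 24*a
29*M(8, 3) - 21 = 29*(24*3) - 21 = 29*72 - 21 = 2088 - 21 = 2067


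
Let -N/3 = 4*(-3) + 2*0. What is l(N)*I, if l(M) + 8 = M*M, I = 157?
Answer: 202216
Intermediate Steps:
N = 36 (N = -3*(4*(-3) + 2*0) = -3*(-12 + 0) = -3*(-12) = 36)
l(M) = -8 + M² (l(M) = -8 + M*M = -8 + M²)
l(N)*I = (-8 + 36²)*157 = (-8 + 1296)*157 = 1288*157 = 202216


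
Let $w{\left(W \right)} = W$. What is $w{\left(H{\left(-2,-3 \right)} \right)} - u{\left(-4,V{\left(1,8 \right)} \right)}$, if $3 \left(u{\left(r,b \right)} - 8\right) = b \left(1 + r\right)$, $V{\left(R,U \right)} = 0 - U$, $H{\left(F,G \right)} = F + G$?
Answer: $-21$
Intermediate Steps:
$V{\left(R,U \right)} = - U$
$u{\left(r,b \right)} = 8 + \frac{b \left(1 + r\right)}{3}$
$w{\left(H{\left(-2,-3 \right)} \right)} - u{\left(-4,V{\left(1,8 \right)} \right)} = \left(-2 - 3\right) - \left(8 + \frac{\left(-1\right) 8}{3} + \frac{1}{3} \left(\left(-1\right) 8\right) \left(-4\right)\right) = -5 - \left(8 + \frac{1}{3} \left(-8\right) + \frac{1}{3} \left(-8\right) \left(-4\right)\right) = -5 - \left(8 - \frac{8}{3} + \frac{32}{3}\right) = -5 - 16 = -21$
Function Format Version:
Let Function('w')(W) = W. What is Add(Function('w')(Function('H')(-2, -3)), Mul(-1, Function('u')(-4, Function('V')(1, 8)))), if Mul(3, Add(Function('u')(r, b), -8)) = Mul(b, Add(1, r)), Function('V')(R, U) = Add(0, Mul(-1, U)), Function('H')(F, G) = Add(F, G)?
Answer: -21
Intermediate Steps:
Function('V')(R, U) = Mul(-1, U)
Function('u')(r, b) = Add(8, Mul(Rational(1, 3), b, Add(1, r))) (Function('u')(r, b) = Add(8, Mul(Rational(1, 3), Mul(b, Add(1, r)))) = Add(8, Mul(Rational(1, 3), b, Add(1, r))))
Add(Function('w')(Function('H')(-2, -3)), Mul(-1, Function('u')(-4, Function('V')(1, 8)))) = Add(Add(-2, -3), Mul(-1, Add(8, Mul(Rational(1, 3), Mul(-1, 8)), Mul(Rational(1, 3), Mul(-1, 8), -4)))) = Add(-5, Mul(-1, Add(8, Mul(Rational(1, 3), -8), Mul(Rational(1, 3), -8, -4)))) = Add(-5, Mul(-1, Add(8, Rational(-8, 3), Rational(32, 3)))) = Add(-5, Mul(-1, 16)) = Add(-5, -16) = -21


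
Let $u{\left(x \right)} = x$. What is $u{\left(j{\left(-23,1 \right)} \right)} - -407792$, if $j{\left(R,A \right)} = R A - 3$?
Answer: $407766$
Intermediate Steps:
$j{\left(R,A \right)} = -3 + A R$ ($j{\left(R,A \right)} = A R - 3 = -3 + A R$)
$u{\left(j{\left(-23,1 \right)} \right)} - -407792 = \left(-3 + 1 \left(-23\right)\right) - -407792 = \left(-3 - 23\right) + 407792 = -26 + 407792 = 407766$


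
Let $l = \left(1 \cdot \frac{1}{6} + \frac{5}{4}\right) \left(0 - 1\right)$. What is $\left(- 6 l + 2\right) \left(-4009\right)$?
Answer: $- \frac{84189}{2} \approx -42095.0$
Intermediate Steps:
$l = - \frac{17}{12}$ ($l = \left(1 \cdot \frac{1}{6} + 5 \cdot \frac{1}{4}\right) \left(-1\right) = \left(\frac{1}{6} + \frac{5}{4}\right) \left(-1\right) = \frac{17}{12} \left(-1\right) = - \frac{17}{12} \approx -1.4167$)
$\left(- 6 l + 2\right) \left(-4009\right) = \left(\left(-6\right) \left(- \frac{17}{12}\right) + 2\right) \left(-4009\right) = \left(\frac{17}{2} + 2\right) \left(-4009\right) = \frac{21}{2} \left(-4009\right) = - \frac{84189}{2}$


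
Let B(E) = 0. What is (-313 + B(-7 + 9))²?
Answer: 97969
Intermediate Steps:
(-313 + B(-7 + 9))² = (-313 + 0)² = (-313)² = 97969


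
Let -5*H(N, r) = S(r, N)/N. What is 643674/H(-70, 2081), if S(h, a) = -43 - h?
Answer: -18773825/177 ≈ -1.0607e+5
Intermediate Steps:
H(N, r) = -(-43 - r)/(5*N)
643674/H(-70, 2081) = 643674/(((1/5)*(43 + 2081)/(-70))) = 643674/(((1/5)*(-1/70)*2124)) = 643674/(-1062/175) = 643674*(-175/1062) = -18773825/177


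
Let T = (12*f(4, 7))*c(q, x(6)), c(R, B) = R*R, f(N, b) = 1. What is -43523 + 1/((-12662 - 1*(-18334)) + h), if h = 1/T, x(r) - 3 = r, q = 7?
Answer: -145155167063/3335137 ≈ -43523.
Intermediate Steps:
x(r) = 3 + r
c(R, B) = R²
T = 588 (T = (12*1)*7² = 12*49 = 588)
h = 1/588 ≈ 0.0017007
-43523 + 1/((-12662 - 1*(-18334)) + h) = -43523 + 1/((-12662 - 1*(-18334)) + 1/588) = -43523 + 1/((-12662 + 18334) + 1/588) = -43523 + 1/(5672 + 1/588) = -43523 + 1/(3335137/588) = -43523 + 588/3335137 = -145155167063/3335137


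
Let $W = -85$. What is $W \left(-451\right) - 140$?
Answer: $38195$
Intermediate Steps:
$W \left(-451\right) - 140 = \left(-85\right) \left(-451\right) - 140 = 38335 - 140 = 38195$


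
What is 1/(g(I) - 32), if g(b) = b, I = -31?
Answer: -1/63 ≈ -0.015873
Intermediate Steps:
1/(g(I) - 32) = 1/(-31 - 32) = 1/(-63) = -1/63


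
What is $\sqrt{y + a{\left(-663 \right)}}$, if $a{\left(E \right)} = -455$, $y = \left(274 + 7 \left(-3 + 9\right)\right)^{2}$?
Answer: $\sqrt{99401} \approx 315.28$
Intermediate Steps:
$y = 99856$ ($y = \left(274 + 7 \cdot 6\right)^{2} = \left(274 + 42\right)^{2} = 316^{2} = 99856$)
$\sqrt{y + a{\left(-663 \right)}} = \sqrt{99856 - 455} = \sqrt{99401}$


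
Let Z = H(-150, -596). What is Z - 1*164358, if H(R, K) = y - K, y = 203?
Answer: -163559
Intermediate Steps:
H(R, K) = 203 - K
Z = 799 (Z = 203 - 1*(-596) = 203 + 596 = 799)
Z - 1*164358 = 799 - 1*164358 = 799 - 164358 = -163559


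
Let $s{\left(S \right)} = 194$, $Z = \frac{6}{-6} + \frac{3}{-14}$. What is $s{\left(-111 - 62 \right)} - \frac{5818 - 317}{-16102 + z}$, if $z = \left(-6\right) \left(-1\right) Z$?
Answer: $\frac{21914917}{112765} \approx 194.34$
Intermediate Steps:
$Z = - \frac{17}{14}$ ($Z = 6 \left(- \frac{1}{6}\right) + 3 \left(- \frac{1}{14}\right) = -1 - \frac{3}{14} = - \frac{17}{14} \approx -1.2143$)
$z = - \frac{51}{7}$ ($z = \left(-6\right) \left(-1\right) \left(- \frac{17}{14}\right) = 6 \left(- \frac{17}{14}\right) = - \frac{51}{7} \approx -7.2857$)
$s{\left(-111 - 62 \right)} - \frac{5818 - 317}{-16102 + z} = 194 - \frac{5818 - 317}{-16102 - \frac{51}{7}} = 194 - \frac{5501}{- \frac{112765}{7}} = 194 - 5501 \left(- \frac{7}{112765}\right) = 194 - - \frac{38507}{112765} = 194 + \frac{38507}{112765} = \frac{21914917}{112765}$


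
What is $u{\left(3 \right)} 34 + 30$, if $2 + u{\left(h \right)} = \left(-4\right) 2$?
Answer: $-310$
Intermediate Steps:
$u{\left(h \right)} = -10$ ($u{\left(h \right)} = -2 - 8 = -10$)
$u{\left(3 \right)} 34 + 30 = \left(-10\right) 34 + 30 = -340 + 30 = -310$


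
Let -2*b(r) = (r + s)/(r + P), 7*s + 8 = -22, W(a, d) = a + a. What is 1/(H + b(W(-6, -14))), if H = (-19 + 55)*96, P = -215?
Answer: 1589/5491527 ≈ 0.00028935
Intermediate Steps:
W(a, d) = 2*a
s = -30/7 (s = -8/7 + (⅐)*(-22) = -8/7 - 22/7 = -30/7 ≈ -4.2857)
b(r) = -(-30/7 + r)/(2*(-215 + r)) (b(r) = -(r - 30/7)/(2*(r - 215)) = -(-30/7 + r)/(2*(-215 + r)))
H = 3456 (H = 36*96 = 3456)
1/(H + b(W(-6, -14))) = 1/(3456 + (30 - 14*(-6))/(14*(-215 + 2*(-6)))) = 1/(3456 + (30 - 7*(-12))/(14*(-215 - 12))) = 1/(3456 + (1/14)*(30 + 84)/(-227)) = 1/(3456 + (1/14)*(-1/227)*114) = 1/(3456 - 57/1589) = 1/(5491527/1589) = 1589/5491527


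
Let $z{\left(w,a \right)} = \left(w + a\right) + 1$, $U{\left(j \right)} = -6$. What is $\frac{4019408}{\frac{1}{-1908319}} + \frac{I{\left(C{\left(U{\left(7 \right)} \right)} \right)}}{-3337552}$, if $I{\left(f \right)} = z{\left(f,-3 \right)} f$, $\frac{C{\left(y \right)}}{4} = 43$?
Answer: $- \frac{3200008417853487143}{417194} \approx -7.6703 \cdot 10^{12}$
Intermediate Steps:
$C{\left(y \right)} = 172$ ($C{\left(y \right)} = 4 \cdot 43 = 172$)
$z{\left(w,a \right)} = 1 + a + w$ ($z{\left(w,a \right)} = \left(a + w\right) + 1 = 1 + a + w$)
$I{\left(f \right)} = f \left(-2 + f\right)$ ($I{\left(f \right)} = \left(1 - 3 + f\right) f = \left(-2 + f\right) f = f \left(-2 + f\right)$)
$\frac{4019408}{\frac{1}{-1908319}} + \frac{I{\left(C{\left(U{\left(7 \right)} \right)} \right)}}{-3337552} = \frac{4019408}{\frac{1}{-1908319}} + \frac{172 \left(-2 + 172\right)}{-3337552} = \frac{4019408}{- \frac{1}{1908319}} + 172 \cdot 170 \left(- \frac{1}{3337552}\right) = 4019408 \left(-1908319\right) + 29240 \left(- \frac{1}{3337552}\right) = -7670312655152 - \frac{3655}{417194} = - \frac{3200008417853487143}{417194}$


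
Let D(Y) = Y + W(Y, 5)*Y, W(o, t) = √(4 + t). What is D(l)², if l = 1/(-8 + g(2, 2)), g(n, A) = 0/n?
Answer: ¼ ≈ 0.25000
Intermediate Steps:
g(n, A) = 0
l = -⅛ (l = 1/(-8 + 0) = 1/(-8) = -⅛ ≈ -0.12500)
D(Y) = 4*Y (D(Y) = Y + √(4 + 5)*Y = Y + √9*Y = Y + 3*Y = 4*Y)
D(l)² = (4*(-⅛))² = (-½)² = ¼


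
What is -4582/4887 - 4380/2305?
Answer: -6393314/2252907 ≈ -2.8378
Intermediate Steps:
-4582/4887 - 4380/2305 = -4582*1/4887 - 4380*1/2305 = -4582/4887 - 876/461 = -6393314/2252907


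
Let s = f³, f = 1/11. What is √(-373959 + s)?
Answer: 2*I*√1368783427/121 ≈ 611.52*I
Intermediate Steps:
f = 1/11 ≈ 0.090909
s = 1/1331 (s = (1/11)³ = 1/1331 ≈ 0.00075131)
√(-373959 + s) = √(-373959 + 1/1331) = √(-497739428/1331) = 2*I*√1368783427/121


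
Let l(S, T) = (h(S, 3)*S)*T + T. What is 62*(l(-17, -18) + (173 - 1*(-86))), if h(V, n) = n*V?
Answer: -952630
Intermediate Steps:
h(V, n) = V*n
l(S, T) = T + 3*T*S² (l(S, T) = ((S*3)*S)*T + T = ((3*S)*S)*T + T = (3*S²)*T + T = 3*T*S² + T = T + 3*T*S²)
62*(l(-17, -18) + (173 - 1*(-86))) = 62*(-18*(1 + 3*(-17)²) + (173 - 1*(-86))) = 62*(-18*(1 + 3*289) + (173 + 86)) = 62*(-18*(1 + 867) + 259) = 62*(-18*868 + 259) = 62*(-15624 + 259) = 62*(-15365) = -952630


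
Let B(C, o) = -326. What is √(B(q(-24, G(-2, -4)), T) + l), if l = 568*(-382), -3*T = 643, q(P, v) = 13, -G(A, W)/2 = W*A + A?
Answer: I*√217302 ≈ 466.16*I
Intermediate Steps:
G(A, W) = -2*A - 2*A*W (G(A, W) = -2*(W*A + A) = -2*(A*W + A) = -2*(A + A*W) = -2*A - 2*A*W)
T = -643/3 (T = -⅓*643 = -643/3 ≈ -214.33)
l = -216976
√(B(q(-24, G(-2, -4)), T) + l) = √(-326 - 216976) = √(-217302) = I*√217302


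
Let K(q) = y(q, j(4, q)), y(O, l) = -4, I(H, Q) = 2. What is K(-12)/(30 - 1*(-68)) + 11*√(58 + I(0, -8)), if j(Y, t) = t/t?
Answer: -2/49 + 22*√15 ≈ 85.165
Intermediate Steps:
j(Y, t) = 1
K(q) = -4
K(-12)/(30 - 1*(-68)) + 11*√(58 + I(0, -8)) = -4/(30 - 1*(-68)) + 11*√(58 + 2) = -4/(30 + 68) + 11*√60 = -4/98 + 11*(2*√15) = -4*1/98 + 22*√15 = -2/49 + 22*√15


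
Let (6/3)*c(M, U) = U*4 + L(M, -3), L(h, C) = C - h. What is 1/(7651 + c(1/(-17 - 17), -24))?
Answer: 68/516903 ≈ 0.00013155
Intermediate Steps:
c(M, U) = -3/2 + 2*U - M/2 (c(M, U) = (U*4 + (-3 - M))/2 = (4*U + (-3 - M))/2 = (-3 - M + 4*U)/2 = -3/2 + 2*U - M/2)
1/(7651 + c(1/(-17 - 17), -24)) = 1/(7651 + (-3/2 + 2*(-24) - 1/(2*(-17 - 17)))) = 1/(7651 + (-3/2 - 48 - 1/2/(-34))) = 1/(7651 + (-3/2 - 48 - 1/2*(-1/34))) = 1/(7651 + (-3/2 - 48 + 1/68)) = 1/(7651 - 3365/68) = 1/(516903/68) = 68/516903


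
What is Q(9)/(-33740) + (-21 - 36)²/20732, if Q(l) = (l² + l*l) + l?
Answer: 13259511/87437210 ≈ 0.15165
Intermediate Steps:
Q(l) = l + 2*l² (Q(l) = (l² + l²) + l = 2*l² + l = l + 2*l²)
Q(9)/(-33740) + (-21 - 36)²/20732 = (9*(1 + 2*9))/(-33740) + (-21 - 36)²/20732 = (9*(1 + 18))*(-1/33740) + (-57)²*(1/20732) = (9*19)*(-1/33740) + 3249*(1/20732) = 171*(-1/33740) + 3249/20732 = -171/33740 + 3249/20732 = 13259511/87437210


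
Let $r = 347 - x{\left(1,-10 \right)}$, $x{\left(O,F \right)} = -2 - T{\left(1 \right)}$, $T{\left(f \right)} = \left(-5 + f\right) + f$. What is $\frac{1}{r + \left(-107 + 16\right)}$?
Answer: $\frac{1}{255} \approx 0.0039216$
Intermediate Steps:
$T{\left(f \right)} = -5 + 2 f$
$x{\left(O,F \right)} = 1$ ($x{\left(O,F \right)} = -2 - \left(-5 + 2 \cdot 1\right) = -2 - \left(-5 + 2\right) = -2 - -3 = -2 + 3 = 1$)
$r = 346$ ($r = 347 - 1 = 346$)
$\frac{1}{r + \left(-107 + 16\right)} = \frac{1}{346 + \left(-107 + 16\right)} = \frac{1}{346 - 91} = \frac{1}{255}$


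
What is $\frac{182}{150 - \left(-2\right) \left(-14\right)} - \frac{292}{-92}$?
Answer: $\frac{6546}{1403} \approx 4.6657$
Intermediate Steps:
$\frac{182}{150 - \left(-2\right) \left(-14\right)} - \frac{292}{-92} = \frac{182}{150 - 28} - - \frac{73}{23} = \frac{182}{150 - 28} + \frac{73}{23} = \frac{182}{122} + \frac{73}{23} = 182 \cdot \frac{1}{122} + \frac{73}{23} = \frac{91}{61} + \frac{73}{23} = \frac{6546}{1403}$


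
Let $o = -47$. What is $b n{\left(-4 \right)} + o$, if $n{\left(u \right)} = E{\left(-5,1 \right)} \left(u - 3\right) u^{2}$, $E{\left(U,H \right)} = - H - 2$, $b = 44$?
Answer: $14737$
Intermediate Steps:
$E{\left(U,H \right)} = -2 - H$
$n{\left(u \right)} = u^{2} \left(9 - 3 u\right)$ ($n{\left(u \right)} = \left(-2 - 1\right) \left(u - 3\right) u^{2} = \left(-2 - 1\right) \left(-3 + u\right) u^{2} = - 3 \left(-3 + u\right) u^{2} = \left(9 - 3 u\right) u^{2} = u^{2} \left(9 - 3 u\right)$)
$b n{\left(-4 \right)} + o = 44 \cdot 3 \left(-4\right)^{2} \left(3 - -4\right) - 47 = 44 \cdot 3 \cdot 16 \left(3 + 4\right) - 47 = 44 \cdot 3 \cdot 16 \cdot 7 - 47 = 44 \cdot 336 - 47 = 14784 - 47 = 14737$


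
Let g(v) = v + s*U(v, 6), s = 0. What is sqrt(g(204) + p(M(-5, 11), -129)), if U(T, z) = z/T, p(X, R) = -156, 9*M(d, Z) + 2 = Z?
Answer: 4*sqrt(3) ≈ 6.9282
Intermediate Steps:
M(d, Z) = -2/9 + Z/9
g(v) = v (g(v) = v + 0*(6/v) = v + 0 = v)
sqrt(g(204) + p(M(-5, 11), -129)) = sqrt(204 - 156) = sqrt(48) = 4*sqrt(3)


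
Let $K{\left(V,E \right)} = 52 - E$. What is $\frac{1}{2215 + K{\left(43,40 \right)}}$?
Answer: $\frac{1}{2227} \approx 0.00044903$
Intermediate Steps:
$\frac{1}{2215 + K{\left(43,40 \right)}} = \frac{1}{2215 + \left(52 - 40\right)} = \frac{1}{2215 + 12} = \frac{1}{2227}$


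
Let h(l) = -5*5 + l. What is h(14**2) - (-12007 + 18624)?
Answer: -6446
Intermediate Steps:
h(l) = -25 + l
h(14**2) - (-12007 + 18624) = (-25 + 14**2) - (-12007 + 18624) = (-25 + 196) - 1*6617 = 171 - 6617 = -6446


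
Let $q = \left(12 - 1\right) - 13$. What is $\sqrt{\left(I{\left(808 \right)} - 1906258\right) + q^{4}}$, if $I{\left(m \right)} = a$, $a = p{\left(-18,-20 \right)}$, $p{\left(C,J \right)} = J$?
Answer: $i \sqrt{1906262} \approx 1380.7 i$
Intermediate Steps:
$a = -20$
$I{\left(m \right)} = -20$
$q = -2$ ($q = 11 - 13 = -2$)
$\sqrt{\left(I{\left(808 \right)} - 1906258\right) + q^{4}} = \sqrt{\left(-20 - 1906258\right) + \left(-2\right)^{4}} = \sqrt{-1906278 + 16} = \sqrt{-1906262} = i \sqrt{1906262}$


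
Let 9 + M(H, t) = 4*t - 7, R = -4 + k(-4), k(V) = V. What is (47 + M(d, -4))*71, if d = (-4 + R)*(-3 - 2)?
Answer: 1065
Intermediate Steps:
R = -8 (R = -4 - 4 = -8)
d = 60 (d = (-4 - 8)*(-3 - 2) = -12*(-5) = 60)
M(H, t) = -16 + 4*t (M(H, t) = -9 + (4*t - 7) = -9 + (-7 + 4*t) = -16 + 4*t)
(47 + M(d, -4))*71 = (47 + (-16 + 4*(-4)))*71 = (47 + (-16 - 16))*71 = (47 - 32)*71 = 15*71 = 1065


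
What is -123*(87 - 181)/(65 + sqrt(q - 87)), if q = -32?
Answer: 125255/724 - 1927*I*sqrt(119)/724 ≈ 173.0 - 29.035*I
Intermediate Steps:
-123*(87 - 181)/(65 + sqrt(q - 87)) = -123*(87 - 181)/(65 + sqrt(-32 - 87)) = -(-11562)/(65 + sqrt(-119)) = -(-11562)/(65 + I*sqrt(119)) = 11562/(65 + I*sqrt(119))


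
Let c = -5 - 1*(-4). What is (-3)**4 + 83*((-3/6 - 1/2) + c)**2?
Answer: 413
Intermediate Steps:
c = -1 (c = -5 + 4 = -1)
(-3)**4 + 83*((-3/6 - 1/2) + c)**2 = (-3)**4 + 83*((-3/6 - 1/2) - 1)**2 = 81 + 83*((-3*1/6 - 1*1/2) - 1)**2 = 81 + 83*((-1/2 - 1/2) - 1)**2 = 81 + 83*(-1 - 1)**2 = 81 + 83*(-2)**2 = 81 + 83*4 = 81 + 332 = 413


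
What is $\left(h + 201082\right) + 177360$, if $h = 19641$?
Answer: $398083$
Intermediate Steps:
$\left(h + 201082\right) + 177360 = \left(19641 + 201082\right) + 177360 = 220723 + 177360 = 398083$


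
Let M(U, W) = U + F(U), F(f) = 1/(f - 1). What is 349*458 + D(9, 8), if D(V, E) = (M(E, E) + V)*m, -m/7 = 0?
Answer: 159842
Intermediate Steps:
F(f) = 1/(-1 + f)
M(U, W) = U + 1/(-1 + U)
m = 0 (m = -7*0 = 0)
D(V, E) = 0 (D(V, E) = ((1 + E*(-1 + E))/(-1 + E) + V)*0 = (V + (1 + E*(-1 + E))/(-1 + E))*0 = 0)
349*458 + D(9, 8) = 349*458 + 0 = 159842 + 0 = 159842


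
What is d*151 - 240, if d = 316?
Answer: 47476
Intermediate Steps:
d*151 - 240 = 316*151 - 240 = 47716 - 240 = 47476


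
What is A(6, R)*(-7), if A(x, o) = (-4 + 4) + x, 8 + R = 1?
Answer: -42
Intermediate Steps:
R = -7 (R = -8 + 1 = -7)
A(x, o) = x (A(x, o) = 0 + x = x)
A(6, R)*(-7) = 6*(-7) = -42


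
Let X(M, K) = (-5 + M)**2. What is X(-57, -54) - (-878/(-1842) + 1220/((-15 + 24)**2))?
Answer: 95202355/24867 ≈ 3828.5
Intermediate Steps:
X(-57, -54) - (-878/(-1842) + 1220/((-15 + 24)**2)) = (-5 - 57)**2 - (-878/(-1842) + 1220/((-15 + 24)**2)) = (-62)**2 - (-878*(-1/1842) + 1220/(9**2)) = 3844 - (439/921 + 1220/81) = 3844 - 1*386393/24867 = 3844 - 386393/24867 = 95202355/24867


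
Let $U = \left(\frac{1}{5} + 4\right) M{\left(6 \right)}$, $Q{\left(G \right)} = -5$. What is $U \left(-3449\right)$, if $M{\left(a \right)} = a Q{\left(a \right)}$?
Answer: $434574$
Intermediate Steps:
$M{\left(a \right)} = - 5 a$ ($M{\left(a \right)} = a \left(-5\right) = - 5 a$)
$U = -126$ ($U = \left(\frac{1}{5} + 4\right) \left(\left(-5\right) 6\right) = \left(\frac{1}{5} + 4\right) \left(-30\right) = \frac{21}{5} \left(-30\right) = -126$)
$U \left(-3449\right) = \left(-126\right) \left(-3449\right) = 434574$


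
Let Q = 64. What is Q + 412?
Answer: 476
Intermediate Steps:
Q + 412 = 64 + 412 = 476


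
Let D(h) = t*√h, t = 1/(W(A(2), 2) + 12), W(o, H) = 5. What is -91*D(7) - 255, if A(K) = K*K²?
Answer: -255 - 91*√7/17 ≈ -269.16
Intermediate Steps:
A(K) = K³
t = 1/17 (t = 1/(5 + 12) = 1/17 ≈ 0.058824)
D(h) = √h/17
-91*D(7) - 255 = -91*√7/17 - 255 = -255 - 91*√7/17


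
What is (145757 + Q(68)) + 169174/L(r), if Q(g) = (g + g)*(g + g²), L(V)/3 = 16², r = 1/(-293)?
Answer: 301090283/384 ≈ 7.8409e+5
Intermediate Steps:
r = -1/293 ≈ -0.0034130
L(V) = 768 (L(V) = 3*16² = 3*256 = 768)
Q(g) = 2*g*(g + g²) (Q(g) = (2*g)*(g + g²) = 2*g*(g + g²))
(145757 + Q(68)) + 169174/L(r) = (145757 + 2*68²*(1 + 68)) + 169174/768 = (145757 + 2*4624*69) + 169174*(1/768) = (145757 + 638112) + 84587/384 = 783869 + 84587/384 = 301090283/384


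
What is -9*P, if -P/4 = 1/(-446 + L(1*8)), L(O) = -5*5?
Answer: -12/157 ≈ -0.076433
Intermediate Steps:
L(O) = -25
P = 4/471 (P = -4/(-446 - 25) = -4/(-471) = -4*(-1/471) = 4/471 ≈ 0.0084926)
-9*P = -9*4/471 = -12/157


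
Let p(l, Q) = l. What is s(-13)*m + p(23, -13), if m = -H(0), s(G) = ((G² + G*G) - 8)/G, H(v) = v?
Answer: 23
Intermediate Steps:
s(G) = (-8 + 2*G²)/G (s(G) = ((G² + G²) - 8)/G = (2*G² - 8)/G = (-8 + 2*G²)/G)
m = 0 (m = -1*0 = 0)
s(-13)*m + p(23, -13) = (-8/(-13) + 2*(-13))*0 + 23 = (-8*(-1/13) - 26)*0 + 23 = (8/13 - 26)*0 + 23 = -330/13*0 + 23 = 0 + 23 = 23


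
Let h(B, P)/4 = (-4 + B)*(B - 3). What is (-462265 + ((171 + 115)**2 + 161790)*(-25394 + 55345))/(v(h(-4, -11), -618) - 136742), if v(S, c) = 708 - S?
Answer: -7295182021/136258 ≈ -53540.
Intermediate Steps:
h(B, P) = 4*(-4 + B)*(-3 + B) (h(B, P) = 4*((-4 + B)*(B - 3)) = 4*((-4 + B)*(-3 + B)) = 4*(-4 + B)*(-3 + B))
(-462265 + ((171 + 115)**2 + 161790)*(-25394 + 55345))/(v(h(-4, -11), -618) - 136742) = (-462265 + ((171 + 115)**2 + 161790)*(-25394 + 55345))/((708 - (48 - 28*(-4) + 4*(-4)**2)) - 136742) = (-462265 + (286**2 + 161790)*29951)/((708 - (48 + 112 + 4*16)) - 136742) = (-462265 + (81796 + 161790)*29951)/((708 - (48 + 112 + 64)) - 136742) = (-462265 + 243586*29951)/((708 - 1*224) - 136742) = (-462265 + 7295644286)/((708 - 224) - 136742) = 7295182021/(484 - 136742) = 7295182021/(-136258) = 7295182021*(-1/136258) = -7295182021/136258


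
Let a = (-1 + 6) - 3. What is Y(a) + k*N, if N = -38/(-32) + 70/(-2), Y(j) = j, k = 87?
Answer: -47035/16 ≈ -2939.7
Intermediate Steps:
a = 2 (a = 5 - 3 = 2)
N = -541/16 (N = -38*(-1/32) + 70*(-½) = 19/16 - 35 = -541/16 ≈ -33.813)
Y(a) + k*N = 2 + 87*(-541/16) = 2 - 47067/16 = -47035/16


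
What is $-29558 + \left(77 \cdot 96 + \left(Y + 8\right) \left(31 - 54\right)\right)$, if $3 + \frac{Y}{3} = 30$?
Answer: $-24213$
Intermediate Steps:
$Y = 81$ ($Y = -9 + 3 \cdot 30 = -9 + 90 = 81$)
$-29558 + \left(77 \cdot 96 + \left(Y + 8\right) \left(31 - 54\right)\right) = -29558 + \left(77 \cdot 96 + \left(81 + 8\right) \left(31 - 54\right)\right) = -29558 + \left(7392 + 89 \left(-23\right)\right) = -29558 + \left(7392 - 2047\right) = -29558 + 5345 = -24213$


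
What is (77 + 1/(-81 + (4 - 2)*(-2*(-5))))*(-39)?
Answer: -183144/61 ≈ -3002.4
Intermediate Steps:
(77 + 1/(-81 + (4 - 2)*(-2*(-5))))*(-39) = (77 + 1/(-81 + 2*10))*(-39) = (77 + 1/(-81 + 20))*(-39) = (77 + 1/(-61))*(-39) = (77 - 1/61)*(-39) = (4696/61)*(-39) = -183144/61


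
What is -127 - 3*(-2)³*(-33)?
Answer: -919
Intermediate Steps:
-127 - 3*(-2)³*(-33) = -127 - 3*(-8)*(-33) = -127 + 24*(-33) = -127 - 792 = -919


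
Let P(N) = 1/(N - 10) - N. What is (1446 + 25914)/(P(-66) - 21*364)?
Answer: -2079360/575929 ≈ -3.6104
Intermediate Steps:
P(N) = 1/(-10 + N) - N
(1446 + 25914)/(P(-66) - 21*364) = (1446 + 25914)/((1 - 1*(-66)² + 10*(-66))/(-10 - 66) - 21*364) = 27360/((1 - 1*4356 - 660)/(-76) - 7644) = 27360/(-(1 - 4356 - 660)/76 - 7644) = 27360/(-1/76*(-5015) - 7644) = 27360/(5015/76 - 7644) = 27360/(-575929/76) = 27360*(-76/575929) = -2079360/575929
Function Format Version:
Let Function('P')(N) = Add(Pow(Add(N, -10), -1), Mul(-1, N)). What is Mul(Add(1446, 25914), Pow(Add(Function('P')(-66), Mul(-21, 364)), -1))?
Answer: Rational(-2079360, 575929) ≈ -3.6104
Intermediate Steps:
Function('P')(N) = Add(Pow(Add(-10, N), -1), Mul(-1, N))
Mul(Add(1446, 25914), Pow(Add(Function('P')(-66), Mul(-21, 364)), -1)) = Mul(Add(1446, 25914), Pow(Add(Mul(Pow(Add(-10, -66), -1), Add(1, Mul(-1, Pow(-66, 2)), Mul(10, -66))), Mul(-21, 364)), -1)) = Mul(27360, Pow(Add(Mul(Pow(-76, -1), Add(1, Mul(-1, 4356), -660)), -7644), -1)) = Mul(27360, Pow(Add(Mul(Rational(-1, 76), Add(1, -4356, -660)), -7644), -1)) = Mul(27360, Pow(Add(Mul(Rational(-1, 76), -5015), -7644), -1)) = Mul(27360, Pow(Add(Rational(5015, 76), -7644), -1)) = Mul(27360, Pow(Rational(-575929, 76), -1)) = Mul(27360, Rational(-76, 575929)) = Rational(-2079360, 575929)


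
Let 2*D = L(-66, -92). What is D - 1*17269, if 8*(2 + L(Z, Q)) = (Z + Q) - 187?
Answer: -276665/16 ≈ -17292.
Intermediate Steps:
L(Z, Q) = -203/8 + Q/8 + Z/8 (L(Z, Q) = -2 + ((Z + Q) - 187)/8 = -2 + ((Q + Z) - 187)/8 = -2 + (-187 + Q + Z)/8 = -2 + (-187/8 + Q/8 + Z/8) = -203/8 + Q/8 + Z/8)
D = -361/16 (D = (-203/8 + (1/8)*(-92) + (1/8)*(-66))/2 = (-203/8 - 23/2 - 33/4)/2 = (1/2)*(-361/8) = -361/16 ≈ -22.563)
D - 1*17269 = -361/16 - 1*17269 = -361/16 - 17269 = -276665/16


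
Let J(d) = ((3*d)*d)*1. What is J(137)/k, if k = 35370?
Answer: 18769/11790 ≈ 1.5919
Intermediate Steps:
J(d) = 3*d² (J(d) = (3*d²)*1 = 3*d²)
J(137)/k = (3*137²)/35370 = (3*18769)*(1/35370) = 56307*(1/35370) = 18769/11790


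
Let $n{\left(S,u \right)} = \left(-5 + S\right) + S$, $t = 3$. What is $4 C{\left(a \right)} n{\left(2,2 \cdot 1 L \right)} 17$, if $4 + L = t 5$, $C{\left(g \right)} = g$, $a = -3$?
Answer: $204$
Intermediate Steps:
$L = 11$ ($L = -4 + 3 \cdot 5 = -4 + 15 = 11$)
$n{\left(S,u \right)} = -5 + 2 S$
$4 C{\left(a \right)} n{\left(2,2 \cdot 1 L \right)} 17 = 4 \left(-3\right) \left(-5 + 2 \cdot 2\right) 17 = - 12 \left(-5 + 4\right) 17 = \left(-12\right) \left(-1\right) 17 = 12 \cdot 17 = 204$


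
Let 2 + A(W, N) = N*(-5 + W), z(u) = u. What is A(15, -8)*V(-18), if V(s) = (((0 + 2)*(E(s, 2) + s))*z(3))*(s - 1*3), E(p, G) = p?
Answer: -371952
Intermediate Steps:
A(W, N) = -2 + N*(-5 + W)
V(s) = 12*s*(-3 + s) (V(s) = (((0 + 2)*(s + s))*3)*(s - 1*3) = ((2*(2*s))*3)*(s - 3) = ((4*s)*3)*(-3 + s) = (12*s)*(-3 + s) = 12*s*(-3 + s))
A(15, -8)*V(-18) = (-2 - 5*(-8) - 8*15)*(12*(-18)*(-3 - 18)) = (-2 + 40 - 120)*(12*(-18)*(-21)) = -82*4536 = -371952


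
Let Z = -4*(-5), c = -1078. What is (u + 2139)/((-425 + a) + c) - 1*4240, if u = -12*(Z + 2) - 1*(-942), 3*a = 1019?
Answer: -14806051/3490 ≈ -4242.4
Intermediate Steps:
a = 1019/3 (a = (⅓)*1019 = 1019/3 ≈ 339.67)
Z = 20
u = 678 (u = -12*(20 + 2) - 1*(-942) = -12*22 + 942 = -264 + 942 = 678)
(u + 2139)/((-425 + a) + c) - 1*4240 = (678 + 2139)/((-425 + 1019/3) - 1078) - 1*4240 = 2817/(-256/3 - 1078) - 4240 = 2817/(-3490/3) - 4240 = 2817*(-3/3490) - 4240 = -8451/3490 - 4240 = -14806051/3490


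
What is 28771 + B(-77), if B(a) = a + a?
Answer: 28617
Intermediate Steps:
B(a) = 2*a
28771 + B(-77) = 28771 + 2*(-77) = 28771 - 154 = 28617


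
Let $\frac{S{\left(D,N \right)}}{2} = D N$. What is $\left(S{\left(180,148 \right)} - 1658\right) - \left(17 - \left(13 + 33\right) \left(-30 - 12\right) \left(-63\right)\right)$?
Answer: $173321$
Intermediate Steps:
$S{\left(D,N \right)} = 2 D N$
$\left(S{\left(180,148 \right)} - 1658\right) - \left(17 - \left(13 + 33\right) \left(-30 - 12\right) \left(-63\right)\right) = \left(2 \cdot 180 \cdot 148 - 1658\right) - \left(17 - \left(13 + 33\right) \left(-30 - 12\right) \left(-63\right)\right) = \left(53280 - 1658\right) - \left(17 - 46 \left(-42\right) \left(-63\right)\right) = 51622 - -121699 = 51622 + \left(-17 + 121716\right) = 51622 + 121699 = 173321$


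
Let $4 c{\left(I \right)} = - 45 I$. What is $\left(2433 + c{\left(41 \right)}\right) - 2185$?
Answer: $- \frac{853}{4} \approx -213.25$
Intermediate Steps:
$c{\left(I \right)} = - \frac{45 I}{4}$ ($c{\left(I \right)} = \frac{\left(-45\right) I}{4} = - \frac{45 I}{4}$)
$\left(2433 + c{\left(41 \right)}\right) - 2185 = \left(2433 - \frac{1845}{4}\right) - 2185 = \frac{7887}{4} - 2185 = - \frac{853}{4}$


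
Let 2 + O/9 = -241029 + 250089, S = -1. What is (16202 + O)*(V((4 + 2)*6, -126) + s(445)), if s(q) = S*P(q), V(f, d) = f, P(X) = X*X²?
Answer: -8611545301436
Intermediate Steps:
O = 81522 (O = -18 + 9*(-241029 + 250089) = -18 + 9*9060 = -18 + 81540 = 81522)
P(X) = X³
s(q) = -q³
(16202 + O)*(V((4 + 2)*6, -126) + s(445)) = (16202 + 81522)*((4 + 2)*6 - 1*445³) = 97724*(6*6 - 1*88121125) = 97724*(36 - 88121125) = 97724*(-88121089) = -8611545301436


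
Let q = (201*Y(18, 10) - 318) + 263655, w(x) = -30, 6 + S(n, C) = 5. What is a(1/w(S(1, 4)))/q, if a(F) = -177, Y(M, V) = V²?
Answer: -59/94479 ≈ -0.00062448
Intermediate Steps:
S(n, C) = -1 (S(n, C) = -6 + 5 = -1)
q = 283437 (q = (201*10² - 318) + 263655 = (201*100 - 318) + 263655 = (20100 - 318) + 263655 = 19782 + 263655 = 283437)
a(1/w(S(1, 4)))/q = -177/283437 = -177*1/283437 = -59/94479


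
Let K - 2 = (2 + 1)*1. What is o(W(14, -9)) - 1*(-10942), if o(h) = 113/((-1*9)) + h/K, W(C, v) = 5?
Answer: 98374/9 ≈ 10930.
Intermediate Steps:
K = 5 (K = 2 + (2 + 1)*1 = 2 + 3*1 = 2 + 3 = 5)
o(h) = -113/9 + h/5 (o(h) = 113/((-1*9)) + h/5 = 113/(-9) + h*(⅕) = 113*(-⅑) + h/5 = -113/9 + h/5)
o(W(14, -9)) - 1*(-10942) = (-113/9 + (⅕)*5) - 1*(-10942) = (-113/9 + 1) + 10942 = -104/9 + 10942 = 98374/9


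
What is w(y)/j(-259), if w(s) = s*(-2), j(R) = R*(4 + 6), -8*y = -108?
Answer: 27/2590 ≈ 0.010425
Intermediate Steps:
y = 27/2 (y = -⅛*(-108) = 27/2 ≈ 13.500)
j(R) = 10*R (j(R) = R*10 = 10*R)
w(s) = -2*s
w(y)/j(-259) = (-2*27/2)/((10*(-259))) = -27/(-2590) = -27*(-1/2590) = 27/2590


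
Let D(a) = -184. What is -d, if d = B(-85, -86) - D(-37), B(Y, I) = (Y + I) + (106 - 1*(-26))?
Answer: -145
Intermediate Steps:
B(Y, I) = 132 + I + Y (B(Y, I) = (I + Y) + (106 + 26) = (I + Y) + 132 = 132 + I + Y)
d = 145 (d = (132 - 86 - 85) - 1*(-184) = -39 + 184 = 145)
-d = -1*145 = -145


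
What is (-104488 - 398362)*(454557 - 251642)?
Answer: -102035807750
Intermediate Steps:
(-104488 - 398362)*(454557 - 251642) = -502850*202915 = -102035807750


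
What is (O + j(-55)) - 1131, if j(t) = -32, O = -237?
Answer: -1400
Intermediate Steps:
(O + j(-55)) - 1131 = (-237 - 32) - 1131 = -269 - 1131 = -1400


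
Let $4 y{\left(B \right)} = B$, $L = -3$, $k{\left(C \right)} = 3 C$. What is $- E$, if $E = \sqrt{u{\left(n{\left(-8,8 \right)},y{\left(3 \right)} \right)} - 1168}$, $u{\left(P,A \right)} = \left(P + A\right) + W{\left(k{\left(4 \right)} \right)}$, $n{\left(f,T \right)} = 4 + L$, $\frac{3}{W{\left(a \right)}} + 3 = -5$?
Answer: $- \frac{3 i \sqrt{2074}}{4} \approx - 34.156 i$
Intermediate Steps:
$W{\left(a \right)} = - \frac{3}{8}$ ($W{\left(a \right)} = \frac{3}{-3 - 5} = \frac{3}{-8} = 3 \left(- \frac{1}{8}\right) = - \frac{3}{8}$)
$n{\left(f,T \right)} = 1$ ($n{\left(f,T \right)} = 4 - 3 = 1$)
$y{\left(B \right)} = \frac{B}{4}$
$u{\left(P,A \right)} = - \frac{3}{8} + A + P$ ($u{\left(P,A \right)} = \left(P + A\right) - \frac{3}{8} = \left(A + P\right) - \frac{3}{8} = - \frac{3}{8} + A + P$)
$E = \frac{3 i \sqrt{2074}}{4}$ ($E = \sqrt{\left(- \frac{3}{8} + \frac{1}{4} \cdot 3 + 1\right) - 1168} = \sqrt{\left(- \frac{3}{8} + \frac{3}{4} + 1\right) - 1168} = \sqrt{\frac{11}{8} - 1168} = \sqrt{- \frac{9333}{8}} = \frac{3 i \sqrt{2074}}{4} \approx 34.156 i$)
$- E = - \frac{3 i \sqrt{2074}}{4}$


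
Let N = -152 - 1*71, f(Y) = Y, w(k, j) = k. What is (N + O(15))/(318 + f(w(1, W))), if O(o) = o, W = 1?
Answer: -208/319 ≈ -0.65204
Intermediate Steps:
N = -223 (N = -152 - 71 = -223)
(N + O(15))/(318 + f(w(1, W))) = (-223 + 15)/(318 + 1) = -208/319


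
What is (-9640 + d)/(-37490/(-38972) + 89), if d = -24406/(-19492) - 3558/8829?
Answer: -2693693326025521/25140177625761 ≈ -107.15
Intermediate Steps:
d = 24354673/28682478 (d = -24406*(-1/19492) - 3558*1/8829 = 12203/9746 - 1186/2943 = 24354673/28682478 ≈ 0.84911)
(-9640 + d)/(-37490/(-38972) + 89) = (-9640 + 24354673/28682478)/(-37490/(-38972) + 89) = -276474733247/(28682478*(-37490*(-1/38972) + 89)) = -276474733247/(28682478*(18745/19486 + 89)) = -276474733247/(28682478*1752999/19486) = -276474733247/28682478*19486/1752999 = -2693693326025521/25140177625761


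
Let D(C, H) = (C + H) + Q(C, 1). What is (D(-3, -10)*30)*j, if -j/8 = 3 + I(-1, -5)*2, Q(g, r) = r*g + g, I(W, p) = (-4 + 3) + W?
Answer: -4560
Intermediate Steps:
I(W, p) = -1 + W
Q(g, r) = g + g*r (Q(g, r) = g*r + g = g + g*r)
j = 8 (j = -8*(3 + (-1 - 1)*2) = -8*(3 - 2*2) = -8*(3 - 4) = -8*(-1) = 8)
D(C, H) = H + 3*C (D(C, H) = (C + H) + C*(1 + 1) = (C + H) + C*2 = (C + H) + 2*C = H + 3*C)
(D(-3, -10)*30)*j = ((-10 + 3*(-3))*30)*8 = ((-10 - 9)*30)*8 = -19*30*8 = -570*8 = -4560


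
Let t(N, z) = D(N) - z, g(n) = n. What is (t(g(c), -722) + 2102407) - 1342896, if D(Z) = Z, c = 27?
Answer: 760260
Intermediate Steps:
t(N, z) = N - z
(t(g(c), -722) + 2102407) - 1342896 = ((27 - 1*(-722)) + 2102407) - 1342896 = ((27 + 722) + 2102407) - 1342896 = (749 + 2102407) - 1342896 = 2103156 - 1342896 = 760260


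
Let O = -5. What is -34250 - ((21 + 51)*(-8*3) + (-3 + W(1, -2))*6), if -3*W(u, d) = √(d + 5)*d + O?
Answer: -32514 - 4*√3 ≈ -32521.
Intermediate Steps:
W(u, d) = 5/3 - d*√(5 + d)/3 (W(u, d) = -(√(d + 5)*d - 5)/3 = -(√(5 + d)*d - 5)/3 = -(d*√(5 + d) - 5)/3 = -(-5 + d*√(5 + d))/3 = 5/3 - d*√(5 + d)/3)
-34250 - ((21 + 51)*(-8*3) + (-3 + W(1, -2))*6) = -34250 - ((21 + 51)*(-8*3) + (-3 + (5/3 - ⅓*(-2)*√(5 - 2)))*6) = -34250 - (72*(-24) + (-3 + (5/3 - ⅓*(-2)*√3))*6) = -34250 - (-1728 + (-3 + (5/3 + 2*√3/3))*6) = -34250 - (-1728 + (-4/3 + 2*√3/3)*6) = -34250 - (-1728 + (-8 + 4*√3)) = -34250 - (-1736 + 4*√3) = -34250 + (1736 - 4*√3) = -32514 - 4*√3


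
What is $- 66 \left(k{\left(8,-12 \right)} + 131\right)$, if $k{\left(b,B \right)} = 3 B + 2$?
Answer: $-6402$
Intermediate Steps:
$k{\left(b,B \right)} = 2 + 3 B$
$- 66 \left(k{\left(8,-12 \right)} + 131\right) = - 66 \left(\left(2 + 3 \left(-12\right)\right) + 131\right) = - 66 \left(\left(2 - 36\right) + 131\right) = - 66 \left(-34 + 131\right) = \left(-66\right) 97 = -6402$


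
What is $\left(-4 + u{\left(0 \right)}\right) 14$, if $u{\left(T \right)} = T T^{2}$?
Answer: $-56$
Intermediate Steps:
$u{\left(T \right)} = T^{3}$
$\left(-4 + u{\left(0 \right)}\right) 14 = \left(-4 + 0^{3}\right) 14 = \left(-4 + 0\right) 14 = \left(-4\right) 14 = -56$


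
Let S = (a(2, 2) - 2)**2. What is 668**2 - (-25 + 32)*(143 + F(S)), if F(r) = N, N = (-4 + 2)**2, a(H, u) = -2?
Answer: 445195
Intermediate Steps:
N = 4 (N = (-2)**2 = 4)
S = 16 (S = (-2 - 2)**2 = (-4)**2 = 16)
F(r) = 4
668**2 - (-25 + 32)*(143 + F(S)) = 668**2 - (-25 + 32)*(143 + 4) = 446224 - 7*147 = 446224 - 1*1029 = 446224 - 1029 = 445195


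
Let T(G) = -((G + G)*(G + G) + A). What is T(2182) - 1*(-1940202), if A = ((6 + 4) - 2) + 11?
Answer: -17104313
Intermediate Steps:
A = 19 (A = (10 - 2) + 11 = 8 + 11 = 19)
T(G) = -19 - 4*G² (T(G) = -((G + G)*(G + G) + 19) = -((2*G)*(2*G) + 19) = -(4*G² + 19) = -(19 + 4*G²) = -19 - 4*G²)
T(2182) - 1*(-1940202) = (-19 - 4*2182²) - 1*(-1940202) = (-19 - 4*4761124) + 1940202 = (-19 - 19044496) + 1940202 = -19044515 + 1940202 = -17104313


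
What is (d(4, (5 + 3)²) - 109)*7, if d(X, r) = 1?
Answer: -756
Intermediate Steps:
(d(4, (5 + 3)²) - 109)*7 = (1 - 109)*7 = -108*7 = -756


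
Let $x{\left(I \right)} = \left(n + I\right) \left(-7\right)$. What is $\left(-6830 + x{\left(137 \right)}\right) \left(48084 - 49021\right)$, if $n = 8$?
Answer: $7350765$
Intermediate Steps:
$x{\left(I \right)} = -56 - 7 I$ ($x{\left(I \right)} = \left(8 + I\right) \left(-7\right) = -56 - 7 I$)
$\left(-6830 + x{\left(137 \right)}\right) \left(48084 - 49021\right) = \left(-6830 - 1015\right) \left(48084 - 49021\right) = \left(-6830 - 1015\right) \left(-937\right) = \left(-7845\right) \left(-937\right) = 7350765$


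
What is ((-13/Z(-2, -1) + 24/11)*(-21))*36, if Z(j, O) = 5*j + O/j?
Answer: -560952/209 ≈ -2684.0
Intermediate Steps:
Z(j, O) = 5*j + O/j
((-13/Z(-2, -1) + 24/11)*(-21))*36 = ((-13/(5*(-2) - 1/(-2)) + 24/11)*(-21))*36 = ((-13/(-10 - 1*(-½)) + 24*(1/11))*(-21))*36 = ((-13/(-10 + ½) + 24/11)*(-21))*36 = ((-13/(-19/2) + 24/11)*(-21))*36 = ((-13*(-2/19) + 24/11)*(-21))*36 = ((26/19 + 24/11)*(-21))*36 = ((742/209)*(-21))*36 = -15582/209*36 = -560952/209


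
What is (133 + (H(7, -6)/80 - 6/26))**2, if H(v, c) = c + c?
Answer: 1188939361/67600 ≈ 17588.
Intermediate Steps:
H(v, c) = 2*c
(133 + (H(7, -6)/80 - 6/26))**2 = (133 + ((2*(-6))/80 - 6/26))**2 = (133 + (-12*1/80 - 6*1/26))**2 = (133 + (-3/20 - 3/13))**2 = (133 - 99/260)**2 = (34481/260)**2 = 1188939361/67600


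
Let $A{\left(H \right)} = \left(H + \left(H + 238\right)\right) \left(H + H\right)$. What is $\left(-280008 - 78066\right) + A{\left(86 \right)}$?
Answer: $-287554$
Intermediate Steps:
$A{\left(H \right)} = 2 H \left(238 + 2 H\right)$ ($A{\left(H \right)} = \left(H + \left(238 + H\right)\right) 2 H = \left(238 + 2 H\right) 2 H = 2 H \left(238 + 2 H\right)$)
$\left(-280008 - 78066\right) + A{\left(86 \right)} = \left(-280008 - 78066\right) + 4 \cdot 86 \left(119 + 86\right) = -358074 + 4 \cdot 86 \cdot 205 = -358074 + 70520 = -287554$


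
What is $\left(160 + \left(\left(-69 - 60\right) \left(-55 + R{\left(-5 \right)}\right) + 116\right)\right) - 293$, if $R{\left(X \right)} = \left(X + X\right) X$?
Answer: $628$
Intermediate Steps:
$R{\left(X \right)} = 2 X^{2}$ ($R{\left(X \right)} = 2 X X = 2 X^{2}$)
$\left(160 + \left(\left(-69 - 60\right) \left(-55 + R{\left(-5 \right)}\right) + 116\right)\right) - 293 = \left(160 + \left(\left(-69 - 60\right) \left(-55 + 2 \left(-5\right)^{2}\right) + 116\right)\right) - 293 = \left(160 - \left(-116 + 129 \left(-55 + 2 \cdot 25\right)\right)\right) - 293 = \left(160 - \left(-116 + 129 \left(-55 + 50\right)\right)\right) - 293 = \left(160 + \left(\left(-129\right) \left(-5\right) + 116\right)\right) - 293 = \left(160 + \left(645 + 116\right)\right) - 293 = \left(160 + 761\right) - 293 = 921 - 293 = 628$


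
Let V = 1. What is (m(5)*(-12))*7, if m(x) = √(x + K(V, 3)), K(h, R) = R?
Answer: -168*√2 ≈ -237.59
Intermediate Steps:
m(x) = √(3 + x) (m(x) = √(x + 3) = √(3 + x))
(m(5)*(-12))*7 = (√(3 + 5)*(-12))*7 = (√8*(-12))*7 = ((2*√2)*(-12))*7 = -24*√2*7 = -168*√2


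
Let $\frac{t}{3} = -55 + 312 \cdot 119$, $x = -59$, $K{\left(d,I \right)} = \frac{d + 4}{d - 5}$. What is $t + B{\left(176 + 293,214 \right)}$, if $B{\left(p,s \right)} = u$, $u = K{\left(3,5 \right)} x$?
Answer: $\frac{222851}{2} \approx 1.1143 \cdot 10^{5}$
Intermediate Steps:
$K{\left(d,I \right)} = \frac{4 + d}{-5 + d}$
$u = \frac{413}{2}$ ($u = \frac{4 + 3}{-5 + 3} \left(-59\right) = \frac{1}{-2} \cdot 7 \left(-59\right) = \left(- \frac{1}{2}\right) 7 \left(-59\right) = \left(- \frac{7}{2}\right) \left(-59\right) = \frac{413}{2} \approx 206.5$)
$B{\left(p,s \right)} = \frac{413}{2}$
$t = 111219$ ($t = 3 \left(-55 + 312 \cdot 119\right) = 3 \left(-55 + 37128\right) = 3 \cdot 37073 = 111219$)
$t + B{\left(176 + 293,214 \right)} = 111219 + \frac{413}{2} = \frac{222851}{2}$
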